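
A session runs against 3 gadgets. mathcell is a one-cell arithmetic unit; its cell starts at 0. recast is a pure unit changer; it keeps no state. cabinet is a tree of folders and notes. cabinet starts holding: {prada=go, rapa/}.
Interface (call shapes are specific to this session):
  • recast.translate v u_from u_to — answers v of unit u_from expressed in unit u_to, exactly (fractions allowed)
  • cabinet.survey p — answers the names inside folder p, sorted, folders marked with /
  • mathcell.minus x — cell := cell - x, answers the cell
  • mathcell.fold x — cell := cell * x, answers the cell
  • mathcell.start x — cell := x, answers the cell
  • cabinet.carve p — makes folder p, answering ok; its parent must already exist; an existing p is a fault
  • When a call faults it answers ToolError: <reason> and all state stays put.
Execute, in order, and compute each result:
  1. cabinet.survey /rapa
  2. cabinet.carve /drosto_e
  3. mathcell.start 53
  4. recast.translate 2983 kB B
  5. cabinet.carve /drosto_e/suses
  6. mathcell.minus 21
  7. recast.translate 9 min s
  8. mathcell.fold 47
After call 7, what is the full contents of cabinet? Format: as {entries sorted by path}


// 1. cabinet.survey(p→/rapa) -> []
// 2. cabinet.carve(p→/drosto_e) -> ok
// 3. mathcell.start(x→53) -> 53
// 4. recast.translate(v→2983, u_from→kB, u_to→B) -> 2983000
// 5. cabinet.carve(p→/drosto_e/suses) -> ok
// 6. mathcell.minus(x→21) -> 32
// 7. recast.translate(v→9, u_from→min, u_to→s) -> 540
// 8. mathcell.fold(x→47) -> 1504

Answer: {drosto_e/, drosto_e/suses/, prada=go, rapa/}


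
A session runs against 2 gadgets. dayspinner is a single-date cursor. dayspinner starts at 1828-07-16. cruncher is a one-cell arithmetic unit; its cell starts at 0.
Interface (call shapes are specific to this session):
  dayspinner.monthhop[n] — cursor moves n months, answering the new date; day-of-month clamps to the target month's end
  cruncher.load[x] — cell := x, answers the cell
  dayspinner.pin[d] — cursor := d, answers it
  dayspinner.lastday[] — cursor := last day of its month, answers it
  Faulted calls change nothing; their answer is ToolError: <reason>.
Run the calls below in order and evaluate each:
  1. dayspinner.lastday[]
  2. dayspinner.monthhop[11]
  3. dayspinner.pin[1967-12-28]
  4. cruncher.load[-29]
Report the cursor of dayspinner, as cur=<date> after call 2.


Now I run lastday, and get 1828-07-31.
Calling monthhop(n: 11): 1829-06-30.
I use pin(d: 1967-12-28), → 1967-12-28.
Now I run load(x: -29), — result: -29.

Answer: cur=1829-06-30


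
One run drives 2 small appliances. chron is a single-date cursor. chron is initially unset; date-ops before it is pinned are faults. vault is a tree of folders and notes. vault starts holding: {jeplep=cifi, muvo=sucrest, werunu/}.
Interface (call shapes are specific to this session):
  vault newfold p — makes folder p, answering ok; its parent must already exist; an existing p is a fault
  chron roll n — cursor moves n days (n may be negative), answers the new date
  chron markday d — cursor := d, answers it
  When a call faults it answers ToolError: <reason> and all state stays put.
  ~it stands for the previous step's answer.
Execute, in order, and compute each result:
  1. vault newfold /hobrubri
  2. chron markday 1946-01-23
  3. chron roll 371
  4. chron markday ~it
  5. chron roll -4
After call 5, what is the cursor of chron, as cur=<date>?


Using vault newfold passing p=/hobrubri: ok.
I run chron markday passing d=1946-01-23, and get 1946-01-23.
I invoke chron roll passing n=371, — result: 1947-01-29.
I call chron markday passing d=~it, giving 1947-01-29.
I run chron roll passing n=-4, giving 1947-01-25.

Answer: cur=1947-01-25


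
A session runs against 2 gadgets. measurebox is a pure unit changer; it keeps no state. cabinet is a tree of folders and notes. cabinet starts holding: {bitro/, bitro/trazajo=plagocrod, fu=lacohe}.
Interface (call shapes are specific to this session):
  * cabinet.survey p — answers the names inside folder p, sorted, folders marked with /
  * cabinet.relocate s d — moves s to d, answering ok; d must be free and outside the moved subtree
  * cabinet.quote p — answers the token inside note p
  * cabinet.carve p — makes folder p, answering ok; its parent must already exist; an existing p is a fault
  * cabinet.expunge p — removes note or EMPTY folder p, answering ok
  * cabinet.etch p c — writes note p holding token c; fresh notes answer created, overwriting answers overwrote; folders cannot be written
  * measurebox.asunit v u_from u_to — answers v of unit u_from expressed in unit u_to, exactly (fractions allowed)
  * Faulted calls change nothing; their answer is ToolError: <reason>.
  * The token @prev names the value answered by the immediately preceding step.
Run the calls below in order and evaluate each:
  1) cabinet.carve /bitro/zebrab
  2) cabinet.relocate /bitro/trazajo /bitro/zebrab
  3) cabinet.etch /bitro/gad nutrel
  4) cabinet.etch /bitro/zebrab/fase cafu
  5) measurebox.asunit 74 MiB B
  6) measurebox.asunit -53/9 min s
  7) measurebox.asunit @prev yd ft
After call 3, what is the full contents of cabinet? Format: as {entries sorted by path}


Answer: {bitro/, bitro/gad=nutrel, bitro/trazajo=plagocrod, bitro/zebrab/, fu=lacohe}

Derivation:
! 1. cabinet.carve(p→/bitro/zebrab) -> ok
! 2. cabinet.relocate(s→/bitro/trazajo, d→/bitro/zebrab) -> ToolError: exists
! 3. cabinet.etch(p→/bitro/gad, c→nutrel) -> created
! 4. cabinet.etch(p→/bitro/zebrab/fase, c→cafu) -> created
! 5. measurebox.asunit(v→74, u_from→MiB, u_to→B) -> 77594624
! 6. measurebox.asunit(v→-53/9, u_from→min, u_to→s) -> -1060/3
! 7. measurebox.asunit(v→@prev, u_from→yd, u_to→ft) -> -1060


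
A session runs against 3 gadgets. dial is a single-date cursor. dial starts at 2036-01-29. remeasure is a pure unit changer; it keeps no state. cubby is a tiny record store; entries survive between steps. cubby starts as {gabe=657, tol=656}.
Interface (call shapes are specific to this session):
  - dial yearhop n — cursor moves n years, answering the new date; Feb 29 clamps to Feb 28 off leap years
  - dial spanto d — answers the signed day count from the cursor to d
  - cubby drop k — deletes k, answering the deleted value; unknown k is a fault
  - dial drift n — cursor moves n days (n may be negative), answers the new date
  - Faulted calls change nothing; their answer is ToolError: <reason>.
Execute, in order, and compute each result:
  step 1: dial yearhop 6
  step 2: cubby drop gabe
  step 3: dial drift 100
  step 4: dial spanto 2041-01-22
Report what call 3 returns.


Answer: 2042-05-09

Derivation:
// 1. dial yearhop(6) => 2042-01-29
// 2. cubby drop(gabe) => 657
// 3. dial drift(100) => 2042-05-09
// 4. dial spanto(2041-01-22) => -472


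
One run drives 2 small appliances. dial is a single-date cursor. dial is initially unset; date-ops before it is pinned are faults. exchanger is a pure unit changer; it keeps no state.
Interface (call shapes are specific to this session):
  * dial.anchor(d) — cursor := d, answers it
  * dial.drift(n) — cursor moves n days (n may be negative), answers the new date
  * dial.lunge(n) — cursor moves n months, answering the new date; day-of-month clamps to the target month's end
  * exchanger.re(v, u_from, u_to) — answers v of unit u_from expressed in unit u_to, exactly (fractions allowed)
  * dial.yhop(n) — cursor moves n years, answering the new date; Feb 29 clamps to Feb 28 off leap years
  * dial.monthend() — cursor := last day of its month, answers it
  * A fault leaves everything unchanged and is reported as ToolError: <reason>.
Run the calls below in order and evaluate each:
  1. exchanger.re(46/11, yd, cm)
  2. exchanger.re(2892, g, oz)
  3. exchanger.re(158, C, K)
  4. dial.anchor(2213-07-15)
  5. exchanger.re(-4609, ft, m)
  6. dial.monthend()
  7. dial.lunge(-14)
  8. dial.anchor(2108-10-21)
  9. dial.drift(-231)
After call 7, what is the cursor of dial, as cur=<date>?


Answer: cur=2212-05-31

Derivation:
>>> exchanger.re v='46/11' u_from='yd' u_to='cm'
:: 105156/275
>>> exchanger.re v='2892' u_from='g' u_to='oz'
:: 4627200000/45359237
>>> exchanger.re v='158' u_from='C' u_to='K'
:: 8623/20
>>> dial.anchor d='2213-07-15'
:: 2213-07-15
>>> exchanger.re v='-4609' u_from='ft' u_to='m'
:: -1756029/1250
>>> dial.monthend
:: 2213-07-31
>>> dial.lunge n='-14'
:: 2212-05-31
>>> dial.anchor d='2108-10-21'
:: 2108-10-21
>>> dial.drift n='-231'
:: 2108-03-04


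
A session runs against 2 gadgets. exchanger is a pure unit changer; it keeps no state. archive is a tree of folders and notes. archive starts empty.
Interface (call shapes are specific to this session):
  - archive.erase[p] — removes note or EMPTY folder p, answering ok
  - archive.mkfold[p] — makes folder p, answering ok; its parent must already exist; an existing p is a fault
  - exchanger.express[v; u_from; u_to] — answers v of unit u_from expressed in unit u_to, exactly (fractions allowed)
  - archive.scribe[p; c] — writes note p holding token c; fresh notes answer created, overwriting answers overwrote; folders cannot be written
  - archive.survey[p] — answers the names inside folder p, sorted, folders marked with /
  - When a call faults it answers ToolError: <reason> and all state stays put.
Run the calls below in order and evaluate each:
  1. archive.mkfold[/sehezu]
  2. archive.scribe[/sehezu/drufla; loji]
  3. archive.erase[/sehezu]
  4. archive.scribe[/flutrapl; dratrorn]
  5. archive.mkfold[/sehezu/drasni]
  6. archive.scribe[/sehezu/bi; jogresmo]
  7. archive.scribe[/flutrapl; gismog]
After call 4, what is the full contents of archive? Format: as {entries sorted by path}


~$ mkfold p='/sehezu'
[out] ok
~$ scribe p='/sehezu/drufla' c='loji'
[out] created
~$ erase p='/sehezu'
[out] ToolError: not empty
~$ scribe p='/flutrapl' c='dratrorn'
[out] created
~$ mkfold p='/sehezu/drasni'
[out] ok
~$ scribe p='/sehezu/bi' c='jogresmo'
[out] created
~$ scribe p='/flutrapl' c='gismog'
[out] overwrote

Answer: {flutrapl=dratrorn, sehezu/, sehezu/drufla=loji}


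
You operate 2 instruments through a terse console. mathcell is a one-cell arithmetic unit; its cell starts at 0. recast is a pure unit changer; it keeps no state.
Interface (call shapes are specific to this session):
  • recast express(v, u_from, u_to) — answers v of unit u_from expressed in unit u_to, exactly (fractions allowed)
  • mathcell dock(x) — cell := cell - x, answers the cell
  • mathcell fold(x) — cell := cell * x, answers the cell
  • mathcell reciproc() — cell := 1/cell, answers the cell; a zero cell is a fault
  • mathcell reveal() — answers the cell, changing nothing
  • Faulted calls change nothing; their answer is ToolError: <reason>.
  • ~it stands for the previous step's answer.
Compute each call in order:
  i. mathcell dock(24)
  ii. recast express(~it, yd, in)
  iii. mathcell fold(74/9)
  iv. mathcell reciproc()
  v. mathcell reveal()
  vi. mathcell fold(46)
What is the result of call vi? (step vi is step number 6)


Answer: -69/296

Derivation:
I call mathcell dock(24): -24.
Calling recast express(~it, yd, in), → -864.
Using mathcell fold(74/9), — result: -592/3.
I run mathcell reciproc(), and get -3/592.
Invoking mathcell reveal(), yielding -3/592.
Next I call mathcell fold(46), — result: -69/296.


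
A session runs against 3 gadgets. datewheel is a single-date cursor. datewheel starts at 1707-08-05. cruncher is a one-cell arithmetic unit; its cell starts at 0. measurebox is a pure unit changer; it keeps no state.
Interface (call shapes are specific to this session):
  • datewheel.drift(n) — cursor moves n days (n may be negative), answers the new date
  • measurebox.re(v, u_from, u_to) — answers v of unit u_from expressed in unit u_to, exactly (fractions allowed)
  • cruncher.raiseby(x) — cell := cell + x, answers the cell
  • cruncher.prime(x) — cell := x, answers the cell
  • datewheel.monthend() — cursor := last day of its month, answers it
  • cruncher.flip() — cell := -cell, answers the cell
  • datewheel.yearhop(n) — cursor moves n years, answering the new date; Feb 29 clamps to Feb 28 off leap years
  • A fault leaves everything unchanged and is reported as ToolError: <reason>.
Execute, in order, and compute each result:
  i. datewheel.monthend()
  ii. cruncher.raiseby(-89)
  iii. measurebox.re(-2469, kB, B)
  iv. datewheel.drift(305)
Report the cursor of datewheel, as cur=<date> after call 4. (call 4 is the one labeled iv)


Answer: cur=1708-07-01

Derivation:
→ datewheel.monthend()
← 1707-08-31
→ cruncher.raiseby(x='-89')
← -89
→ measurebox.re(v='-2469', u_from='kB', u_to='B')
← -2469000
→ datewheel.drift(n='305')
← 1708-07-01


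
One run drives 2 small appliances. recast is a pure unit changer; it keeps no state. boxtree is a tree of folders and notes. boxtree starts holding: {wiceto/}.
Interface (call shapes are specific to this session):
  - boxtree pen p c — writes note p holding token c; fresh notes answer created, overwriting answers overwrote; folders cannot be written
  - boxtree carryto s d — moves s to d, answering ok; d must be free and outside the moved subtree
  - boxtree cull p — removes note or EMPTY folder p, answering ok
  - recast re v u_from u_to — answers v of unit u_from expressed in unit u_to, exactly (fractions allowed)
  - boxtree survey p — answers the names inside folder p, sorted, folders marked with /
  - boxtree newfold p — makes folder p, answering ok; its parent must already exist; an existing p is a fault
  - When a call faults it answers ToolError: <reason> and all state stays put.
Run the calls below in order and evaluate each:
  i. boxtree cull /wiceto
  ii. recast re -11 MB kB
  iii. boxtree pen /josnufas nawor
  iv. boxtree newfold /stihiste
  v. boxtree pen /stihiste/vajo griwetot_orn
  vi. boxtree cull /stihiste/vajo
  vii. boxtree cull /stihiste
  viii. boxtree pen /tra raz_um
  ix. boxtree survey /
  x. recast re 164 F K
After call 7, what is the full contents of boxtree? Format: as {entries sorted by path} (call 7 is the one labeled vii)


Answer: {josnufas=nawor}

Derivation:
Act: boxtree cull[p='/wiceto']
Obs: ok
Act: recast re[v='-11'; u_from='MB'; u_to='kB']
Obs: -11000
Act: boxtree pen[p='/josnufas'; c='nawor']
Obs: created
Act: boxtree newfold[p='/stihiste']
Obs: ok
Act: boxtree pen[p='/stihiste/vajo'; c='griwetot_orn']
Obs: created
Act: boxtree cull[p='/stihiste/vajo']
Obs: ok
Act: boxtree cull[p='/stihiste']
Obs: ok
Act: boxtree pen[p='/tra'; c='raz_um']
Obs: created
Act: boxtree survey[p='/']
Obs: [josnufas, tra]
Act: recast re[v='164'; u_from='F'; u_to='K']
Obs: 20789/60


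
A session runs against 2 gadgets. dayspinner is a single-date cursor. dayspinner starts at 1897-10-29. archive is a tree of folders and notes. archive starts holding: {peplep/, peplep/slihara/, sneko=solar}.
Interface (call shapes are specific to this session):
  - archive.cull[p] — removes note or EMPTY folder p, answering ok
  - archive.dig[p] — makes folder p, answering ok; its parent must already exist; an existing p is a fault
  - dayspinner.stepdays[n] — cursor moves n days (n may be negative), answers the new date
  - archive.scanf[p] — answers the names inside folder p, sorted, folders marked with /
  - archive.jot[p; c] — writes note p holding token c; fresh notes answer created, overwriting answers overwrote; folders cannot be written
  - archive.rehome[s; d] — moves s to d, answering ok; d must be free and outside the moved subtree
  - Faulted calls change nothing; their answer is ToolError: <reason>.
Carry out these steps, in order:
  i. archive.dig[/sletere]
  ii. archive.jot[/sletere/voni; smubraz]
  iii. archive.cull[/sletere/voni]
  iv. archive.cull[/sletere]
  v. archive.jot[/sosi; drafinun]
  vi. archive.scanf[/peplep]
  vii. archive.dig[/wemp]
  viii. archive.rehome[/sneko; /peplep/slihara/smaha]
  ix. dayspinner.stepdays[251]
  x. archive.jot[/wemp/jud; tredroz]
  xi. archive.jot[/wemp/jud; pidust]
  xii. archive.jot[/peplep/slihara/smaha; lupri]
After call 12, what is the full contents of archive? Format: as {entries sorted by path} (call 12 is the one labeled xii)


Answer: {peplep/, peplep/slihara/, peplep/slihara/smaha=lupri, sosi=drafinun, wemp/, wemp/jud=pidust}

Derivation:
! 1. archive.dig(/sletere) -> ok
! 2. archive.jot(/sletere/voni, smubraz) -> created
! 3. archive.cull(/sletere/voni) -> ok
! 4. archive.cull(/sletere) -> ok
! 5. archive.jot(/sosi, drafinun) -> created
! 6. archive.scanf(/peplep) -> [slihara/]
! 7. archive.dig(/wemp) -> ok
! 8. archive.rehome(/sneko, /peplep/slihara/smaha) -> ok
! 9. dayspinner.stepdays(251) -> 1898-07-07
! 10. archive.jot(/wemp/jud, tredroz) -> created
! 11. archive.jot(/wemp/jud, pidust) -> overwrote
! 12. archive.jot(/peplep/slihara/smaha, lupri) -> overwrote


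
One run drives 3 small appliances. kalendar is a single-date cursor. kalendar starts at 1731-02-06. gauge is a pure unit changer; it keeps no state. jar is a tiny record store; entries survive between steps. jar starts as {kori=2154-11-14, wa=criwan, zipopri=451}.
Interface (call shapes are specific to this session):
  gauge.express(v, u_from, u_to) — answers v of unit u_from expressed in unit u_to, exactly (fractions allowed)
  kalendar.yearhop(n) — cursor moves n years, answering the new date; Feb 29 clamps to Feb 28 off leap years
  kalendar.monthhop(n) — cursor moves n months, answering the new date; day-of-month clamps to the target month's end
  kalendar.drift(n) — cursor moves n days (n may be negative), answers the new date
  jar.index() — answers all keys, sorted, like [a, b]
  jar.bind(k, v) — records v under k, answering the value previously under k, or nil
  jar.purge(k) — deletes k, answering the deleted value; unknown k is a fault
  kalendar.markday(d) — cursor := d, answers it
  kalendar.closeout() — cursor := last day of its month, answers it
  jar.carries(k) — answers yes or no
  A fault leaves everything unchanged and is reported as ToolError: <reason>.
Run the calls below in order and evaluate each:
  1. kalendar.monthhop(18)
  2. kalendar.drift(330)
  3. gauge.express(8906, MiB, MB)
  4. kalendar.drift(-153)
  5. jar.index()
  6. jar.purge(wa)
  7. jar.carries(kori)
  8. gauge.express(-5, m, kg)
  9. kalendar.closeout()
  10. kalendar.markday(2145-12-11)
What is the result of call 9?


% kalendar.monthhop n: 18
  1732-08-06
% kalendar.drift n: 330
  1733-07-02
% gauge.express v: 8906 u_from: MiB u_to: MB
  145915904/15625
% kalendar.drift n: -153
  1733-01-30
% jar.index
  [kori, wa, zipopri]
% jar.purge k: wa
  criwan
% jar.carries k: kori
  yes
% gauge.express v: -5 u_from: m u_to: kg
  ToolError: incompatible units
% kalendar.closeout
  1733-01-31
% kalendar.markday d: 2145-12-11
  2145-12-11

Answer: 1733-01-31


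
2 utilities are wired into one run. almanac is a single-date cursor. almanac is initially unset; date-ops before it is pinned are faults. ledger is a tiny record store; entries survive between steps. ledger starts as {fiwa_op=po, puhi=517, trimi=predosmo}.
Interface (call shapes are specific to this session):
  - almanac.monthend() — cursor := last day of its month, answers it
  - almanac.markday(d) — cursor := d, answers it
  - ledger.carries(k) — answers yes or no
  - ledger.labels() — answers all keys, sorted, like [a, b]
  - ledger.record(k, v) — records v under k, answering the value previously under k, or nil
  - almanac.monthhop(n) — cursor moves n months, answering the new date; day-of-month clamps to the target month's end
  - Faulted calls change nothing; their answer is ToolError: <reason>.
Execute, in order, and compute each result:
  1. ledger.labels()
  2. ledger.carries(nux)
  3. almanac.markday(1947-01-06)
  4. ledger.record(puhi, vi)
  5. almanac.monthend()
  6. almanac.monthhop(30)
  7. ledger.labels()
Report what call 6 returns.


>> ledger.labels()
<< [fiwa_op, puhi, trimi]
>> ledger.carries(nux)
<< no
>> almanac.markday(1947-01-06)
<< 1947-01-06
>> ledger.record(puhi, vi)
<< 517
>> almanac.monthend()
<< 1947-01-31
>> almanac.monthhop(30)
<< 1949-07-31
>> ledger.labels()
<< [fiwa_op, puhi, trimi]

Answer: 1949-07-31


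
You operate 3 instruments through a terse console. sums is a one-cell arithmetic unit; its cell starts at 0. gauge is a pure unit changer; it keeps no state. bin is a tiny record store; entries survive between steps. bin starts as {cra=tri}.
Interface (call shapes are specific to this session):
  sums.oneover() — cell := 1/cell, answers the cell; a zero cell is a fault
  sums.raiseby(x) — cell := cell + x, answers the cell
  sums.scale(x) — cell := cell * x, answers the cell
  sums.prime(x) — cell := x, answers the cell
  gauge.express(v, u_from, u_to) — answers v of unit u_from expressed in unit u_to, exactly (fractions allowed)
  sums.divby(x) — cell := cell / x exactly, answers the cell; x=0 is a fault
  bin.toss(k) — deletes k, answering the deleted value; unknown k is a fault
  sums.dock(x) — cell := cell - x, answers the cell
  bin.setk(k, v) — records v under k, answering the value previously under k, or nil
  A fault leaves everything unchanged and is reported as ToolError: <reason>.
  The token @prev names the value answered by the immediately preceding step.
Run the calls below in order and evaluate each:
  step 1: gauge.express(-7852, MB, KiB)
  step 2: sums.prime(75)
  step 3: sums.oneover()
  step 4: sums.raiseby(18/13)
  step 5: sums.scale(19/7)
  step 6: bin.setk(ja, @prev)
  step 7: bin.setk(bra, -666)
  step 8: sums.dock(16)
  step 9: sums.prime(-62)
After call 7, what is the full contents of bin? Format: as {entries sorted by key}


Answer: {bra=-666, cra=tri, ja=25897/6825}

Derivation:
I use gauge.express(-7852, MB, KiB), which returns -30671875/4.
I use sums.prime(75): 75.
I run sums.oneover: 1/75.
Then sums.raiseby(18/13), giving 1363/975.
I try sums.scale(19/7): 25897/6825.
Now I run bin.setk(ja, @prev), and get nil.
Then bin.setk(bra, -666), → nil.
Now I run sums.dock(16): -83303/6825.
I run sums.prime(-62), and observe -62.


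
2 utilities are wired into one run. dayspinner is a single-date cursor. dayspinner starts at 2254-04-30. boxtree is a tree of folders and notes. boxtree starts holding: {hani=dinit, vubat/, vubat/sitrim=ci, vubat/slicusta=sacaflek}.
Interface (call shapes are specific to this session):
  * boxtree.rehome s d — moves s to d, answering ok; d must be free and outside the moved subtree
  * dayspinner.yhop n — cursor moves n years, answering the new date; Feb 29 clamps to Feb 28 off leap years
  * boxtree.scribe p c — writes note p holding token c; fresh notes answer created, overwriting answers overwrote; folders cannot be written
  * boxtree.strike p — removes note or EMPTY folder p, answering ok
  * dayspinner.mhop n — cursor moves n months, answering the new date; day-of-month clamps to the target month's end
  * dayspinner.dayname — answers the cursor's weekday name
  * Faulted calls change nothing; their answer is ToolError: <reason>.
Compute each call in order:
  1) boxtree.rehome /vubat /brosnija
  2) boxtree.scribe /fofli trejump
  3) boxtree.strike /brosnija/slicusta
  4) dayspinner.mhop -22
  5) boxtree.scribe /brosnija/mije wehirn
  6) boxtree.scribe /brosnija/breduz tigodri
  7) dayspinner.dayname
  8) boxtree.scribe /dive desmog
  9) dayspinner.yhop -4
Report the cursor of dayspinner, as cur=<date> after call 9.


Answer: cur=2248-06-30

Derivation:
% rehome(s='/vubat', d='/brosnija') == ok
% scribe(p='/fofli', c='trejump') == created
% strike(p='/brosnija/slicusta') == ok
% mhop(n='-22') == 2252-06-30
% scribe(p='/brosnija/mije', c='wehirn') == created
% scribe(p='/brosnija/breduz', c='tigodri') == created
% dayname() == Wednesday
% scribe(p='/dive', c='desmog') == created
% yhop(n='-4') == 2248-06-30


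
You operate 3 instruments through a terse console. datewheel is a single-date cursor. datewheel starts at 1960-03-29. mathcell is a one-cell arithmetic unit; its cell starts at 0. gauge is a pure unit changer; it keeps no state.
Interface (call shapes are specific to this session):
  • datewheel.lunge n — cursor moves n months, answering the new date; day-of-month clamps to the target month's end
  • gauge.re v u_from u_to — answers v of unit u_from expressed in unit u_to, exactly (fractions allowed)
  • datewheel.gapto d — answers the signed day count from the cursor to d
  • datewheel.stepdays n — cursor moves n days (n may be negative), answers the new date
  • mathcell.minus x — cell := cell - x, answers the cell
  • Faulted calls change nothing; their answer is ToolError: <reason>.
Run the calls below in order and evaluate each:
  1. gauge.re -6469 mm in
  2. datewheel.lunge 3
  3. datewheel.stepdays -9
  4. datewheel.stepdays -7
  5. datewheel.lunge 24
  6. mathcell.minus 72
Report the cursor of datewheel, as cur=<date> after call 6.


$ gauge.re v=-6469 u_from=mm u_to=in
:: -32345/127
$ datewheel.lunge n=3
:: 1960-06-29
$ datewheel.stepdays n=-9
:: 1960-06-20
$ datewheel.stepdays n=-7
:: 1960-06-13
$ datewheel.lunge n=24
:: 1962-06-13
$ mathcell.minus x=72
:: -72

Answer: cur=1962-06-13


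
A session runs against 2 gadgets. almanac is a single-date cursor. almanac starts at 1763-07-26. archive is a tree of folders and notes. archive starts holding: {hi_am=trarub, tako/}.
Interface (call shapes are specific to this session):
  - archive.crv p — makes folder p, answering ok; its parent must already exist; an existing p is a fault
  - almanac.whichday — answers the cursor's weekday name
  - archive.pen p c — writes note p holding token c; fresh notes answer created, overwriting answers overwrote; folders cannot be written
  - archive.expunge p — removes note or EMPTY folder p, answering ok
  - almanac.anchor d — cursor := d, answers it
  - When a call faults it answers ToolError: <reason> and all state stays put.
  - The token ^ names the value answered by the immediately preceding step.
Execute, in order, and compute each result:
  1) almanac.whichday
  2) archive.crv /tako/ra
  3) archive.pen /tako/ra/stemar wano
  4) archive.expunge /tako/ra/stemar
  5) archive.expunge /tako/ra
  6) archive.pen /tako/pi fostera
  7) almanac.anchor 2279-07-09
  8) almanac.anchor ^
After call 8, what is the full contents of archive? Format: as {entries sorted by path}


Answer: {hi_am=trarub, tako/, tako/pi=fostera}

Derivation:
>>> whichday
:: Tuesday
>>> crv p='/tako/ra'
:: ok
>>> pen p='/tako/ra/stemar' c='wano'
:: created
>>> expunge p='/tako/ra/stemar'
:: ok
>>> expunge p='/tako/ra'
:: ok
>>> pen p='/tako/pi' c='fostera'
:: created
>>> anchor d='2279-07-09'
:: 2279-07-09
>>> anchor d='^'
:: 2279-07-09


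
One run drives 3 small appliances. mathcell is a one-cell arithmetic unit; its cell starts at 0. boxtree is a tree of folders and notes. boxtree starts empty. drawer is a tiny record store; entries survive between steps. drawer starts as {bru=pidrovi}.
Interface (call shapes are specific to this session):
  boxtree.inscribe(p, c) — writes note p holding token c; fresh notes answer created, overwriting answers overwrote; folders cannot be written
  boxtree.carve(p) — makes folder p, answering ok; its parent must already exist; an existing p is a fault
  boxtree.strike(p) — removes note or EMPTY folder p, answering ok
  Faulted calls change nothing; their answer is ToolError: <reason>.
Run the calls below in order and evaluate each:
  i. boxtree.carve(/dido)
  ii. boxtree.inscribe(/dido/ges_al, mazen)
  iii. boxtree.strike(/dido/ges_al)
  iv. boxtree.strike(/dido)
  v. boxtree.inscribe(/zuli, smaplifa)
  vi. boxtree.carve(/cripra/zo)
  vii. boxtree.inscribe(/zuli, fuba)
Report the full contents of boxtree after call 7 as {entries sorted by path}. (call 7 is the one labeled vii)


Answer: {zuli=fuba}

Derivation:
! 1. carve(p: /dido) : ok
! 2. inscribe(p: /dido/ges_al, c: mazen) : created
! 3. strike(p: /dido/ges_al) : ok
! 4. strike(p: /dido) : ok
! 5. inscribe(p: /zuli, c: smaplifa) : created
! 6. carve(p: /cripra/zo) : ToolError: no parent
! 7. inscribe(p: /zuli, c: fuba) : overwrote


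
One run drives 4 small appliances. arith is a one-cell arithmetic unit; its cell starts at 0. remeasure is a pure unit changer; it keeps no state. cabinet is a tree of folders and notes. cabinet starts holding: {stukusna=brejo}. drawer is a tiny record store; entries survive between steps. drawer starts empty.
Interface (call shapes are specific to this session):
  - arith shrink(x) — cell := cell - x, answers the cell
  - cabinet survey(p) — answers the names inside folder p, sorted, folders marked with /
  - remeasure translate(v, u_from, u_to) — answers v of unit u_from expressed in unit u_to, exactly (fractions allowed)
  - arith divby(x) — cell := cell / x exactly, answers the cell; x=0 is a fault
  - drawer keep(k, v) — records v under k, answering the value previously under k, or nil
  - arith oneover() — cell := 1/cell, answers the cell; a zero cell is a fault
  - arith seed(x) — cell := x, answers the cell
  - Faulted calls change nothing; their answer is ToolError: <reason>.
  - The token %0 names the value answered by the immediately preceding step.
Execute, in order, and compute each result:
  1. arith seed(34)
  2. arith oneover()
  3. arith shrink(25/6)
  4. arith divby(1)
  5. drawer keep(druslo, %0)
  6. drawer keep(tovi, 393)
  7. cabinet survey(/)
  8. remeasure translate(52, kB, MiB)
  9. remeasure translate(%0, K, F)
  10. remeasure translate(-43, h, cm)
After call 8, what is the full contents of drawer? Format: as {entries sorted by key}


Answer: {druslo=-211/51, tovi=393}

Derivation:
I run arith seed passing x→34, giving 34.
Now I run arith oneover(), and see 1/34.
Now I run arith shrink passing x→25/6, and see -211/51.
I use arith divby passing x→1, — result: -211/51.
I use drawer keep passing k→druslo, v→%0, giving nil.
I call drawer keep passing k→tovi, v→393, yielding nil.
Invoking cabinet survey passing p→/, and see [stukusna].
I try remeasure translate passing v→52, u_from→kB, u_to→MiB, — result: 1625/32768.
Then remeasure translate passing v→%0, u_from→K, u_to→F, and see -376488539/819200.
Now I run remeasure translate passing v→-43, u_from→h, u_to→cm, — result: ToolError: incompatible units.


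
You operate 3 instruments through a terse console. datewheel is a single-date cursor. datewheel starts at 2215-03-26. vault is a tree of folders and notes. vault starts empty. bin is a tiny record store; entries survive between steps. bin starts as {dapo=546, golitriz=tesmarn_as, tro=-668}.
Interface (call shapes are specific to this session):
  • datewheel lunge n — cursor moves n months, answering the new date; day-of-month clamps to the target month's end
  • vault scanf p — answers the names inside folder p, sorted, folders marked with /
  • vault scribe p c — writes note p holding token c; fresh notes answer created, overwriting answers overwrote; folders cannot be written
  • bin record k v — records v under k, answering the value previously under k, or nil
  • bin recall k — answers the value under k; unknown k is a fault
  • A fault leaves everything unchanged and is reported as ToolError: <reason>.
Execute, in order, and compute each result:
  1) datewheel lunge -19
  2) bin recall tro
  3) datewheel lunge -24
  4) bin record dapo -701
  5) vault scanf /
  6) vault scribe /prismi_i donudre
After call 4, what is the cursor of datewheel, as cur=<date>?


-> datewheel lunge(-19)
<- 2213-08-26
-> bin recall(tro)
<- -668
-> datewheel lunge(-24)
<- 2211-08-26
-> bin record(dapo, -701)
<- 546
-> vault scanf(/)
<- []
-> vault scribe(/prismi_i, donudre)
<- created

Answer: cur=2211-08-26


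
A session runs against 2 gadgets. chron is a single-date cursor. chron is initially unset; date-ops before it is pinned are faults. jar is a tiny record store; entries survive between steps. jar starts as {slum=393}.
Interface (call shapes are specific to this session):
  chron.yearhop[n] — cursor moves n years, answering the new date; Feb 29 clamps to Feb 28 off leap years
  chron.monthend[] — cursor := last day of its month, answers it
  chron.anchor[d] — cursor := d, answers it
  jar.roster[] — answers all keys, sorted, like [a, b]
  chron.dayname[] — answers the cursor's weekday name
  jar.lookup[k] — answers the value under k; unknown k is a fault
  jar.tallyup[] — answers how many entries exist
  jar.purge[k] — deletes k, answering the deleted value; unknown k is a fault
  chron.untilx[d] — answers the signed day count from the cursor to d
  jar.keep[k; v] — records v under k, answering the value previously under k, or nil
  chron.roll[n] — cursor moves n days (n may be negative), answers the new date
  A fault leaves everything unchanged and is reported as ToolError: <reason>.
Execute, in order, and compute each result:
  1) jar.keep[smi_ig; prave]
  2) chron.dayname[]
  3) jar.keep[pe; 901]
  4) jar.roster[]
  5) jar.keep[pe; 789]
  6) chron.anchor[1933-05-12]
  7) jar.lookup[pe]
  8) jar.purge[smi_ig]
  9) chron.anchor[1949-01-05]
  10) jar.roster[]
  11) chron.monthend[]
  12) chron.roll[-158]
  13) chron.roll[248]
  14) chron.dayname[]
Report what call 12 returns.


Answer: 1948-08-26

Derivation:
I try jar.keep using k=smi_ig, v=prave, and observe nil.
I call chron.dayname, giving ToolError: no date set.
Calling jar.keep using k=pe, v=901, → nil.
I try jar.roster(), which returns [pe, slum, smi_ig].
Next I call jar.keep using k=pe, v=789, giving 901.
I run chron.anchor using d=1933-05-12, and observe 1933-05-12.
I invoke jar.lookup using k=pe, yielding 789.
Then jar.purge using k=smi_ig, yielding prave.
I run chron.anchor using d=1949-01-05, → 1949-01-05.
I invoke jar.roster, and see [pe, slum].
I try chron.monthend(): 1949-01-31.
Calling chron.roll using n=-158, and get 1948-08-26.
I try chron.roll using n=248, which returns 1949-05-01.
Next I call chron.dayname(), and see Sunday.


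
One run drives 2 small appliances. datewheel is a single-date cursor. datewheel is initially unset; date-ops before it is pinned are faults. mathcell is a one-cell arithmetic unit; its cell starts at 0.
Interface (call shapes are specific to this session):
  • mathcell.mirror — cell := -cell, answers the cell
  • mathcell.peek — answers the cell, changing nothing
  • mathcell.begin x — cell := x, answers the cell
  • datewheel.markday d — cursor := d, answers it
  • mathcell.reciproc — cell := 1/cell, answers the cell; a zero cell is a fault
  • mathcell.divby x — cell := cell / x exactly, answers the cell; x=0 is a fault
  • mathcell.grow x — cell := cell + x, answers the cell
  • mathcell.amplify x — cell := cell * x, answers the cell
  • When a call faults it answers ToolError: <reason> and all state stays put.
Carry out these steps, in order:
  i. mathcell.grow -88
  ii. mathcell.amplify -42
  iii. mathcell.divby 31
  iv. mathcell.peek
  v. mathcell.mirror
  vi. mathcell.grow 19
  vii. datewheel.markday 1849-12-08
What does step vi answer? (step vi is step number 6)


Answer: -3107/31

Derivation:
→ mathcell.grow(-88)
← -88
→ mathcell.amplify(-42)
← 3696
→ mathcell.divby(31)
← 3696/31
→ mathcell.peek()
← 3696/31
→ mathcell.mirror()
← -3696/31
→ mathcell.grow(19)
← -3107/31
→ datewheel.markday(1849-12-08)
← 1849-12-08


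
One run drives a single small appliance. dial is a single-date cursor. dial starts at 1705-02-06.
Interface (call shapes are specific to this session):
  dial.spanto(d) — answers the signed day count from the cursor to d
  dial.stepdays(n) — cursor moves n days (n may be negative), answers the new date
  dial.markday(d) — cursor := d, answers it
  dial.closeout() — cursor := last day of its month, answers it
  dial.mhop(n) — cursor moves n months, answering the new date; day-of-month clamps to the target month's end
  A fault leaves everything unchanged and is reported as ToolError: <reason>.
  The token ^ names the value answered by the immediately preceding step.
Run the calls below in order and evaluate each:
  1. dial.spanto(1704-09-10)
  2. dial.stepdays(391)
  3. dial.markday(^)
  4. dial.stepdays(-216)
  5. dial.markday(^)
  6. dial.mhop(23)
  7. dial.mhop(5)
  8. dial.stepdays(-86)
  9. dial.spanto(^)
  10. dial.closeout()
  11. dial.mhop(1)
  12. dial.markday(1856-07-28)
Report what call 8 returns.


Answer: 1707-09-05

Derivation:
Now I run dial.spanto(1704-09-10), → -149.
I call dial.stepdays(391), giving 1706-03-04.
Calling dial.markday(^), → 1706-03-04.
I try dial.stepdays(-216): 1705-07-31.
Then dial.markday(^), and observe 1705-07-31.
I call dial.mhop(23), giving 1707-06-30.
Calling dial.mhop(5), and get 1707-11-30.
I try dial.stepdays(-86): 1707-09-05.
Using dial.spanto(^), and observe 0.
I use dial.closeout(), yielding 1707-09-30.
Now I run dial.mhop(1), → 1707-10-30.
Next I call dial.markday(1856-07-28), which returns 1856-07-28.


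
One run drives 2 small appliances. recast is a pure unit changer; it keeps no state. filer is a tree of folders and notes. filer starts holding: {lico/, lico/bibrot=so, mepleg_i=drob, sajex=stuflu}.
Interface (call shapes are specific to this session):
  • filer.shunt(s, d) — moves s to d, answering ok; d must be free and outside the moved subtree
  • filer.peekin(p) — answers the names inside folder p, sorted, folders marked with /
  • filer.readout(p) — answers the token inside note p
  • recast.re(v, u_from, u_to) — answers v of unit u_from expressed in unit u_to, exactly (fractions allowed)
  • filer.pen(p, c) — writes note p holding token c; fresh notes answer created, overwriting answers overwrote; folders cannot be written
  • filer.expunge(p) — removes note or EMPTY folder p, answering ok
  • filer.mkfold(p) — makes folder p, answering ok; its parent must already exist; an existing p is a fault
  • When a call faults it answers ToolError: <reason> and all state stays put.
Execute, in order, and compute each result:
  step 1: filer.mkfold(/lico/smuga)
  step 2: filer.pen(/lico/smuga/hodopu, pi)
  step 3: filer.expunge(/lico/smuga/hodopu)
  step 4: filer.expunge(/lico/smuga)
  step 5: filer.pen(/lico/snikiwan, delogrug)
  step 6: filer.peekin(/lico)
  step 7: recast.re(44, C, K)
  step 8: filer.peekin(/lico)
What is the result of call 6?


Answer: [bibrot, snikiwan]

Derivation:
Act: filer.mkfold[/lico/smuga]
Obs: ok
Act: filer.pen[/lico/smuga/hodopu; pi]
Obs: created
Act: filer.expunge[/lico/smuga/hodopu]
Obs: ok
Act: filer.expunge[/lico/smuga]
Obs: ok
Act: filer.pen[/lico/snikiwan; delogrug]
Obs: created
Act: filer.peekin[/lico]
Obs: [bibrot, snikiwan]
Act: recast.re[44; C; K]
Obs: 6343/20
Act: filer.peekin[/lico]
Obs: [bibrot, snikiwan]


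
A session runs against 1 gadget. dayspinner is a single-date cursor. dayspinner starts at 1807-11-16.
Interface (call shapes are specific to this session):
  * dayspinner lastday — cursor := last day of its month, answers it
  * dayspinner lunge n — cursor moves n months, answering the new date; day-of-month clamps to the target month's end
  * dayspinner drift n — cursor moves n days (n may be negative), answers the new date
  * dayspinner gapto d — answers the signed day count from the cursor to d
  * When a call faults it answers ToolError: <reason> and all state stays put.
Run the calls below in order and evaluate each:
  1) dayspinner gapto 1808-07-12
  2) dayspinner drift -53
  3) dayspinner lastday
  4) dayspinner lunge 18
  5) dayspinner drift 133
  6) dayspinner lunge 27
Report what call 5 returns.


Answer: 1809-08-10

Derivation:
> dayspinner gapto d→1808-07-12
[out] 239
> dayspinner drift n→-53
[out] 1807-09-24
> dayspinner lastday
[out] 1807-09-30
> dayspinner lunge n→18
[out] 1809-03-30
> dayspinner drift n→133
[out] 1809-08-10
> dayspinner lunge n→27
[out] 1811-11-10


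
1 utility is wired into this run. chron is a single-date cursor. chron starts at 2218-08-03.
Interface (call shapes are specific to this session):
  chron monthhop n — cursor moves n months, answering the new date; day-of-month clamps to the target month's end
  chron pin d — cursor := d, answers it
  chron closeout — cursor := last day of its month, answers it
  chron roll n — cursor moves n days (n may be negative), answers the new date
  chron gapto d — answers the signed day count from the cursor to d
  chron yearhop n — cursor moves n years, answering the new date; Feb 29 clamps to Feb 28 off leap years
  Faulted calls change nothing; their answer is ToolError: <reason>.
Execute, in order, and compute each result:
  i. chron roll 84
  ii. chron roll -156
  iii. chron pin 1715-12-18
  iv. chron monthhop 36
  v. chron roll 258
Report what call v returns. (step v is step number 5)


Act: chron roll[n='84']
Obs: 2218-10-26
Act: chron roll[n='-156']
Obs: 2218-05-23
Act: chron pin[d='1715-12-18']
Obs: 1715-12-18
Act: chron monthhop[n='36']
Obs: 1718-12-18
Act: chron roll[n='258']
Obs: 1719-09-02

Answer: 1719-09-02
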